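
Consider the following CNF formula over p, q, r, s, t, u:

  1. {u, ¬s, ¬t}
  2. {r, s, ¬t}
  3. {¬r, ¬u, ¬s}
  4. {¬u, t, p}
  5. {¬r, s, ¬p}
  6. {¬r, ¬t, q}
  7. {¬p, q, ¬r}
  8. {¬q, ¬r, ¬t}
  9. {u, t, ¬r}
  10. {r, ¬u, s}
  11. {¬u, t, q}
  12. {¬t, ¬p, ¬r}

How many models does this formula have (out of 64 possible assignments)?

Split on r, then t.
  r=1, t=1: a clause becomes empty — 0.
  r=1, t=0: a clause becomes empty — 0.
  r=0, t=1: remaining (p,q,s,u) ∈ {(0,0,1,1); (0,1,1,1); (1,0,1,1); (1,1,1,1)} — 4.
  r=0, t=0: 9 of the 16 assignments to (p,q,s,u) work.
Total: 0 + 0 + 4 + 9 = 13.

13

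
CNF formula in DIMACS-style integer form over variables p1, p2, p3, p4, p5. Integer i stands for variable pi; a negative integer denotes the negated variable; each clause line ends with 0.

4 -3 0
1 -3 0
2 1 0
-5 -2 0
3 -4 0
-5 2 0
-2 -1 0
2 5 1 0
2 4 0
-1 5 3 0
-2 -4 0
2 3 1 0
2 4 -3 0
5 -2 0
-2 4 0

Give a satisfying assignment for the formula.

p1=True, p2=False, p3=True, p4=True, p5=False

Check each clause:
  1. (p4 \/ ~p3) — p4 is true.
  2. (p1 \/ ~p3) — p1 is true.
  3. (p2 \/ p1) — p1 is true.
  4. (~p2 \/ ~p5) — ~p5 is true.
  5. (~p4 \/ p3) — p3 is true.
  6. (p2 \/ ~p5) — ~p5 is true.
  7. (~p1 \/ ~p2) — ~p2 is true.
  8. (p1 \/ p2 \/ p5) — p1 is true.
  9. (p4 \/ p2) — p4 is true.
  10. (p3 \/ p5 \/ ~p1) — p3 is true.
  11. (~p2 \/ ~p4) — ~p2 is true.
  12. (p2 \/ p1 \/ p3) — p1 is true.
  13. (p2 \/ ~p3 \/ p4) — p4 is true.
  14. (p5 \/ ~p2) — ~p2 is true.
  15. (~p2 \/ p4) — p4 is true.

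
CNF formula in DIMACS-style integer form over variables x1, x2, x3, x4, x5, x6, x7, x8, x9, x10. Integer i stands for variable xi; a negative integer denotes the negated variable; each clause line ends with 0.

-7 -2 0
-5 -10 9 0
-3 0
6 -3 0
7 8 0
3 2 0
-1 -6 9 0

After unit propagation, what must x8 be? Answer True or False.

True

(~x3) is a unit clause: x3 = False.
From (x2 | x3) and x3 = False: x2 = True.
From (~x7 | ~x2) and x2 = True: x7 = False.
In (x7 | x8), x7 is now false; x8 must hold, so x8 = True.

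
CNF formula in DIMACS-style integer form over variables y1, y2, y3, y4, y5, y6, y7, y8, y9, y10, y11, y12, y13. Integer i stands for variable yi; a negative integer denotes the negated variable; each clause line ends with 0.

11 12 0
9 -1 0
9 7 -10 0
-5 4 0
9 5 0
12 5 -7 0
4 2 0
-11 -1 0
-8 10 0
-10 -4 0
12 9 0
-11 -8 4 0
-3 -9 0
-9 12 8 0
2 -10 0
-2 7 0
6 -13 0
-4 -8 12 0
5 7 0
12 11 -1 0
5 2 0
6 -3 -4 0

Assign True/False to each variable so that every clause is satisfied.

y1 = F, y2 = F, y3 = F, y4 = T, y5 = T, y6 = T, y7 = F, y8 = F, y9 = T, y10 = F, y11 = F, y12 = T, y13 = T

Check each clause:
  1. (y12 OR y11) — y12 is true.
  2. (y9 OR NOT y1) — y9 is true.
  3. (NOT y10 OR y9 OR y7) — y9 is true.
  4. (y4 OR NOT y5) — y4 is true.
  5. (y9 OR y5) — y9 is true.
  6. (NOT y7 OR y12 OR y5) — NOT y7 is true.
  7. (y4 OR y2) — y4 is true.
  8. (NOT y11 OR NOT y1) — NOT y11 is true.
  9. (y10 OR NOT y8) — NOT y8 is true.
  10. (NOT y10 OR NOT y4) — NOT y10 is true.
  11. (y9 OR y12) — y9 is true.
  12. (y4 OR NOT y8 OR NOT y11) — NOT y8 is true.
  13. (NOT y9 OR NOT y3) — NOT y3 is true.
  14. (y8 OR y12 OR NOT y9) — y12 is true.
  15. (NOT y10 OR y2) — NOT y10 is true.
  16. (NOT y2 OR y7) — NOT y2 is true.
  17. (NOT y13 OR y6) — y6 is true.
  18. (NOT y4 OR y12 OR NOT y8) — NOT y8 is true.
  19. (y5 OR y7) — y5 is true.
  20. (NOT y1 OR y12 OR y11) — y12 is true.
  21. (y2 OR y5) — y5 is true.
  22. (NOT y3 OR y6 OR NOT y4) — NOT y3 is true.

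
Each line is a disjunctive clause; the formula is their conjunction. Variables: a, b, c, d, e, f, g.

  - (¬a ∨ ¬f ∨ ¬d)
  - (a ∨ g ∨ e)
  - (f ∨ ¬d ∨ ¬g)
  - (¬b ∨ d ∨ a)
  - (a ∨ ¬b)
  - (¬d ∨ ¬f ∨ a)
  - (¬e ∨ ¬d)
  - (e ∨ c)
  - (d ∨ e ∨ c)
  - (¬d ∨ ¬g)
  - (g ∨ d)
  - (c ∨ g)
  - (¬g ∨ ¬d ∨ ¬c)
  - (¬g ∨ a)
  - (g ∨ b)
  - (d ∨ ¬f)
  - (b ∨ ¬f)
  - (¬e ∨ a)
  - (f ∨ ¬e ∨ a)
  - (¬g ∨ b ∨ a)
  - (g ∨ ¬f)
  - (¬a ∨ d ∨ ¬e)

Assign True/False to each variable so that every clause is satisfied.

a = True, b = True, c = True, d = False, e = False, f = False, g = True

Check each clause:
  1. (¬d ∨ ¬a ∨ ¬f) — ¬f is true.
  2. (e ∨ g ∨ a) — a is true.
  3. (f ∨ ¬g ∨ ¬d) — ¬d is true.
  4. (d ∨ a ∨ ¬b) — a is true.
  5. (¬b ∨ a) — a is true.
  6. (¬f ∨ a ∨ ¬d) — a is true.
  7. (¬e ∨ ¬d) — ¬e is true.
  8. (e ∨ c) — c is true.
  9. (d ∨ c ∨ e) — c is true.
  10. (¬g ∨ ¬d) — ¬d is true.
  11. (d ∨ g) — g is true.
  12. (g ∨ c) — c is true.
  13. (¬d ∨ ¬g ∨ ¬c) — ¬d is true.
  14. (a ∨ ¬g) — a is true.
  15. (b ∨ g) — b is true.
  16. (d ∨ ¬f) — ¬f is true.
  17. (b ∨ ¬f) — ¬f is true.
  18. (a ∨ ¬e) — a is true.
  19. (f ∨ a ∨ ¬e) — a is true.
  20. (a ∨ ¬g ∨ b) — b is true.
  21. (¬f ∨ g) — ¬f is true.
  22. (¬a ∨ d ∨ ¬e) — ¬e is true.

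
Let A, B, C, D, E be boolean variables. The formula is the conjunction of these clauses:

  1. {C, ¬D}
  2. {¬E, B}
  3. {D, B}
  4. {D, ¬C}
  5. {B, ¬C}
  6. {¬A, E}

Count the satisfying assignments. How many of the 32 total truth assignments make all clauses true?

6

Satisfying assignments:
  A=F B=T C=F D=F E=F
  A=F B=T C=F D=F E=T
  A=F B=T C=T D=T E=F
  A=F B=T C=T D=T E=T
  A=T B=T C=F D=F E=T
  A=T B=T C=T D=T E=T
That's 6 in total.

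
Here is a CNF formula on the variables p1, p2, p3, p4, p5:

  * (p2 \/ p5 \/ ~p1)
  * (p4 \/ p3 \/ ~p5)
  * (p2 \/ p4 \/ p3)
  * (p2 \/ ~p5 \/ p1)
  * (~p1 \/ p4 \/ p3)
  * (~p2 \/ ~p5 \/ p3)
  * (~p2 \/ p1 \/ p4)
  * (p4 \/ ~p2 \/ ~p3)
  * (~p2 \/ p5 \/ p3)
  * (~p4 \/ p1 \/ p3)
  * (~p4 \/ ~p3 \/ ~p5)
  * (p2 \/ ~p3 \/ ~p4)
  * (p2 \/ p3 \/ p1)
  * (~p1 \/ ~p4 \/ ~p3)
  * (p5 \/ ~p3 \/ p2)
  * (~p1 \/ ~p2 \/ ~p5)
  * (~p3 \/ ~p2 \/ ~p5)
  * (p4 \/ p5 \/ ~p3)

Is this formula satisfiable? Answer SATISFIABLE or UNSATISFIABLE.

Set p1 = True and propagate.
Branch on p2: take p2 = False.
  then p5 is forced to True.
Try p3 = False.
  then p4 is forced to True.
So p1 = True, p2 = False, p3 = False, p4 = True, p5 = True is a satisfying assignment.

SATISFIABLE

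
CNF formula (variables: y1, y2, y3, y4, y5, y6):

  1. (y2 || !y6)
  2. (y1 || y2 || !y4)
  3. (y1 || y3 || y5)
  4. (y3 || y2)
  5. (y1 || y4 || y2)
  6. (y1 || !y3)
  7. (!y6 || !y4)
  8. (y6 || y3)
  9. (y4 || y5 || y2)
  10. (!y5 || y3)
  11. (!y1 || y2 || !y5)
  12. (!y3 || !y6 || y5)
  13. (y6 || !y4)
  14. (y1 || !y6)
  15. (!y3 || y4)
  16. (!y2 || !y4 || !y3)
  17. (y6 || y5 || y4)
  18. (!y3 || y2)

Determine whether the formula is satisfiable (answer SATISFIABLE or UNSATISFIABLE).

Try y1 = True.
Branch on y2: take y2 = True.
Try y3 = False.
  then y6 is forced to True.
  then y4 is forced to False.
  then y5 is forced to False.
So y1 = True  y2 = True  y3 = False  y4 = False  y5 = False  y6 = True is a satisfying assignment.

SATISFIABLE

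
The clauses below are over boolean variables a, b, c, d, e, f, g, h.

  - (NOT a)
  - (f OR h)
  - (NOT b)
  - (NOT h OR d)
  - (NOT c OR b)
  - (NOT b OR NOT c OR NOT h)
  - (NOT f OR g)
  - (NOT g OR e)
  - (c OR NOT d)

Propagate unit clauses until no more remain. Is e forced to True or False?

Unit clause (NOT a) sets a = False.
Unit clause (NOT b) sets b = False.
In (NOT c OR b), b is now false; NOT c must hold, so c = False.
From (c OR NOT d) and c = False: d = False.
(d OR NOT h) with d = False leaves only NOT h, so h = False.
From (h OR f) and h = False: f = True.
(NOT f OR g) with f = True leaves only g, so g = True.
(e OR NOT g) with g = True leaves only e, so e = True.

True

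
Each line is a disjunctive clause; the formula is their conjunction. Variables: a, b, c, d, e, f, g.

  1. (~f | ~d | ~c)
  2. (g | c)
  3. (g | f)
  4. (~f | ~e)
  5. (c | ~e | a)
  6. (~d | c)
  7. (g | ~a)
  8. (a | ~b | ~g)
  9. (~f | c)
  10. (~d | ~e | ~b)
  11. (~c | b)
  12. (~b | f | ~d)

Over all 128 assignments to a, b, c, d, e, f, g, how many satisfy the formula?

9

Case analysis on c and f:
  c=T, f=T: remaining (a,b,d,e,g) ∈ {(F,T,F,F,F); (T,T,F,F,T)} — 2.
  c=T, f=F: remaining (a,b,d,e,g) ∈ {(T,T,F,F,T); (T,T,F,T,T)} — 2.
  c=F, f=T: a clause becomes empty — 0.
  c=F, f=F: 5 of the 32 assignments to (a,b,d,e,g) work.
Total: 2 + 2 + 0 + 5 = 9.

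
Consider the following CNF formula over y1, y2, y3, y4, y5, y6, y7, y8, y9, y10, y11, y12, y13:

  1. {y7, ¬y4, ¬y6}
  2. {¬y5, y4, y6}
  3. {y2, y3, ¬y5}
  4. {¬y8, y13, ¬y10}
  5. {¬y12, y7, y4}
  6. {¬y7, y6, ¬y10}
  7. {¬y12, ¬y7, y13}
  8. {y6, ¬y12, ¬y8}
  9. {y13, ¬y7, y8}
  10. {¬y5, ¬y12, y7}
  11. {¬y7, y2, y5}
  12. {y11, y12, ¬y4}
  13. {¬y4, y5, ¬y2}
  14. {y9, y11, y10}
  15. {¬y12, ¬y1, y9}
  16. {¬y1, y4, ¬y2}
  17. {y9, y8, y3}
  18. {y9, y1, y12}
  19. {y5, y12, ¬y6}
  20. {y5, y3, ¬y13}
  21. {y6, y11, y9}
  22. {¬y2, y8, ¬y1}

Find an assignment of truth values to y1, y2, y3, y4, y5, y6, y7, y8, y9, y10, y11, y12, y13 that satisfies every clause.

Pure literal: y3 appears only positively; assign y3 = True.
Pure literal: y9 appears only positively; assign y9 = True.
Set y1 = False and propagate.
Branch on y2: take y2 = True.
For the remaining variables, y4 = True, y5 = True, y6 = False, y7 = False, y8 = False, y10 = True, y11 = True, y12 = False, y13 = True works.
Check each clause:
  1. {y7, ¬y6, ¬y4} — ¬y6 is true.
  2. {¬y5, y6, y4} — y4 is true.
  3. {¬y5, y3, y2} — y3 is true.
  4. {¬y8, y13, ¬y10} — ¬y8 is true.
  5. {¬y12, y4, y7} — y4 is true.
  6. {¬y7, y6, ¬y10} — ¬y7 is true.
  7. {¬y12, ¬y7, y13} — ¬y7 is true.
  8. {¬y8, y6, ¬y12} — ¬y8 is true.
  9. {¬y7, y8, y13} — ¬y7 is true.
  10. {¬y5, ¬y12, y7} — ¬y12 is true.
  11. {y5, y2, ¬y7} — ¬y7 is true.
  12. {y11, y12, ¬y4} — y11 is true.
  13. {y5, ¬y2, ¬y4} — y5 is true.
  14. {y9, y11, y10} — y9 is true.
  15. {¬y12, y9, ¬y1} — y9 is true.
  16. {¬y2, y4, ¬y1} — y4 is true.
  17. {y8, y9, y3} — y9 is true.
  18. {y1, y12, y9} — y9 is true.
  19. {y5, ¬y6, y12} — ¬y6 is true.
  20. {y3, y5, ¬y13} — y3 is true.
  21. {y6, y9, y11} — y9 is true.
  22. {y8, ¬y1, ¬y2} — ¬y1 is true.

y1=F  y2=T  y3=T  y4=T  y5=T  y6=F  y7=F  y8=F  y9=T  y10=T  y11=T  y12=F  y13=T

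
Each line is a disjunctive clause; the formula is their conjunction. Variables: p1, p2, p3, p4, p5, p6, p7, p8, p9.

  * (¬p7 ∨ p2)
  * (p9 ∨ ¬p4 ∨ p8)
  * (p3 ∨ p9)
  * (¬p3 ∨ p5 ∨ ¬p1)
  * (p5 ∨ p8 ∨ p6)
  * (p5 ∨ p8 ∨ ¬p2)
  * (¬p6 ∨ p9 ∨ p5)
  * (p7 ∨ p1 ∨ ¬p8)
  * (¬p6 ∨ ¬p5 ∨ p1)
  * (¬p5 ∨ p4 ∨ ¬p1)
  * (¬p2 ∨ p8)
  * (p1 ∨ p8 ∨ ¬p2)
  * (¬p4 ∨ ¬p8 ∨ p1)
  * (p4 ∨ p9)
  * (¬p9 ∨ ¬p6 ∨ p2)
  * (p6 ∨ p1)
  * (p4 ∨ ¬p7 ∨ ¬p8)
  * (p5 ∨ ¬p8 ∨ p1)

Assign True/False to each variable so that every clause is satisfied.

Try p1 = True.
Set p2 = True and propagate.
  then p8 is forced to True.
Try p3 = False.
  then p9 is forced to True.
The remaining clauses are satisfied by p4 = True, p5 = True, p6 = True, p7 = False.

p1=True, p2=True, p3=False, p4=True, p5=True, p6=True, p7=False, p8=True, p9=True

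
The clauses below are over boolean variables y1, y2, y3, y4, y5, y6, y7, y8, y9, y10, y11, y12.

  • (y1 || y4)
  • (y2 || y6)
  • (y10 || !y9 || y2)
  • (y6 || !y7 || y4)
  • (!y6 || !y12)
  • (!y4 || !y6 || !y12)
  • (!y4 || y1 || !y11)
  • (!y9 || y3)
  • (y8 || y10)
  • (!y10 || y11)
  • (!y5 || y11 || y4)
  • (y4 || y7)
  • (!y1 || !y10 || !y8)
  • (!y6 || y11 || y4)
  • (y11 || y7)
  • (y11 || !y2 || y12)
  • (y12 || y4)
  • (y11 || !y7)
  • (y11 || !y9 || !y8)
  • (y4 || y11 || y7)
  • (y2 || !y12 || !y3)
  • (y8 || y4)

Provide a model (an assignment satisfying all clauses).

y1=True, y2=True, y3=True, y4=True, y5=True, y6=False, y7=False, y8=True, y9=True, y10=False, y11=True, y12=True

Try y1 = True.
Try y2 = True.
The remaining clauses are satisfied by y3 = True, y4 = True, y5 = True, y6 = False, y7 = False, y8 = True, y9 = True, y10 = False, y11 = True, y12 = True.
Every clause has at least one true literal under this assignment.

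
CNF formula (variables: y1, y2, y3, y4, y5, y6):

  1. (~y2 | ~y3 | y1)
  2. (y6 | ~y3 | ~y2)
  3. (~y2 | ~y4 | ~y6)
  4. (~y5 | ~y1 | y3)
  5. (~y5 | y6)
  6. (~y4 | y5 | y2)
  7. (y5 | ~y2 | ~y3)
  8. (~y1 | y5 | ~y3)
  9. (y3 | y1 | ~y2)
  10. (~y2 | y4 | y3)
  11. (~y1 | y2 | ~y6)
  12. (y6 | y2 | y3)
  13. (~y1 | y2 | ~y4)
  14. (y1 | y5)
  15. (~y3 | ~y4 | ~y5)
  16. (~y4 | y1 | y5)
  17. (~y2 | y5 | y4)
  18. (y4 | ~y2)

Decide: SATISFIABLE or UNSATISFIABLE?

SATISFIABLE

Branch on y1: take y1 = True.
Set y2 = True and propagate.
  then y4 is forced to True.
  then y6 is forced to False.
  then y3 is forced to False.
  then y5 is forced to False.
So y1 = 1  y2 = 1  y3 = 0  y4 = 1  y5 = 0  y6 = 0 is a satisfying assignment.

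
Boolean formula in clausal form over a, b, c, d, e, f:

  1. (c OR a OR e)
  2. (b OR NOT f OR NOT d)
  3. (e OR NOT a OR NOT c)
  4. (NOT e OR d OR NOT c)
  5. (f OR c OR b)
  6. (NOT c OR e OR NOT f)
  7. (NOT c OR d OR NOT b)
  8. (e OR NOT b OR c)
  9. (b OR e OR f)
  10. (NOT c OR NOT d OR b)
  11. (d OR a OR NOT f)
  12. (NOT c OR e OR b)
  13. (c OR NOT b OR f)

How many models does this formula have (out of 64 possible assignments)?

10

Split on c, then b.
  c=1, b=1: 5 of the 16 assignments to (a,d,e,f) work.
  c=1, b=0: a clause becomes empty — 0.
  c=0, b=1: remaining (a,d,e,f) ∈ {(0,1,1,1); (1,0,1,1); (1,1,1,1)} — 3.
  c=0, b=0: remaining (a,d,e,f) ∈ {(1,0,0,1); (1,0,1,1)} — 2.
Total: 5 + 0 + 3 + 2 = 10.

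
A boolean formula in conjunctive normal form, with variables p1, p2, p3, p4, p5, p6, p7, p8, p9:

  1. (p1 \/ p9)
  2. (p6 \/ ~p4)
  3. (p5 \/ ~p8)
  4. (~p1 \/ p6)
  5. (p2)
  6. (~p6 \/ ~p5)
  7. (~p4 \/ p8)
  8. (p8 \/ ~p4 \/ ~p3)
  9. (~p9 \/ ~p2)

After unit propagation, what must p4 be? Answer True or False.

False

(p2) stands alone — p2 = True.
From (~p2 \/ ~p9) and p2 = True: p9 = False.
From (p1 \/ p9) and p9 = False: p1 = True.
In (~p1 \/ p6), ~p1 is now false; p6 must hold, so p6 = True.
In (~p6 \/ ~p5), ~p6 is now false; ~p5 must hold, so p5 = False.
In (~p8 \/ p5), p5 is now false; ~p8 must hold, so p8 = False.
In (p8 \/ ~p4), p8 is now false; ~p4 must hold, so p4 = False.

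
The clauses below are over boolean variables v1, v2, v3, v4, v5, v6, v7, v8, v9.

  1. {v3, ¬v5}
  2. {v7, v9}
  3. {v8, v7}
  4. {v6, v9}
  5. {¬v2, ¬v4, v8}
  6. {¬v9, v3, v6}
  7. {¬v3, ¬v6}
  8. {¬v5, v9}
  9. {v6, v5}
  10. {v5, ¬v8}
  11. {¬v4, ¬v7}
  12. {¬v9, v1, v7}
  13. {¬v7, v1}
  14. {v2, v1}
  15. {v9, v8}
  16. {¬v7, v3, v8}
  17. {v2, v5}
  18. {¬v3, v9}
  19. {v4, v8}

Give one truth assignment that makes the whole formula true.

v1=True, v2=True, v3=True, v4=False, v5=True, v6=False, v7=True, v8=True, v9=True

Pure literal: v1 appears only positively; assign v1 = True.
Branch on v2: take v2 = True.
The remaining clauses are satisfied by v3 = True, v4 = False, v5 = True, v6 = False, v7 = True, v8 = True, v9 = True.
Check each clause:
  1. {¬v5, v3} — v3 is true.
  2. {v9, v7} — v9 is true.
  3. {v7, v8} — v8 is true.
  4. {v6, v9} — v9 is true.
  5. {¬v4, ¬v2, v8} — v8 is true.
  6. {v6, v3, ¬v9} — v3 is true.
  7. {¬v3, ¬v6} — ¬v6 is true.
  8. {v9, ¬v5} — v9 is true.
  9. {v5, v6} — v5 is true.
  10. {¬v8, v5} — v5 is true.
  11. {¬v7, ¬v4} — ¬v4 is true.
  12. {v7, v1, ¬v9} — v1 is true.
  13. {v1, ¬v7} — v1 is true.
  14. {v2, v1} — v1 is true.
  15. {v9, v8} — v8 is true.
  16. {v8, ¬v7, v3} — v8 is true.
  17. {v5, v2} — v2 is true.
  18. {v9, ¬v3} — v9 is true.
  19. {v8, v4} — v8 is true.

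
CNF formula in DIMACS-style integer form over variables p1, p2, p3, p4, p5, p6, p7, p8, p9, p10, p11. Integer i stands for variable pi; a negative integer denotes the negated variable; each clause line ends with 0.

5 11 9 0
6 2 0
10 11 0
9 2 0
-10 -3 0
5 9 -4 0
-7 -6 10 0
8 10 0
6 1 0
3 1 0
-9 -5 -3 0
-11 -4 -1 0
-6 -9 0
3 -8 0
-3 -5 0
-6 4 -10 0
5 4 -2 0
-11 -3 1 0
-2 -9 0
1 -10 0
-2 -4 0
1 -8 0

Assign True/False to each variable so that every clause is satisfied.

p1 = T  p2 = T  p3 = F  p4 = F  p5 = T  p6 = F  p7 = F  p8 = F  p9 = F  p10 = T  p11 = F

Check each clause:
  1. (p5 \/ p11 \/ p9) — p5 is true.
  2. (p6 \/ p2) — p2 is true.
  3. (p10 \/ p11) — p10 is true.
  4. (p9 \/ p2) — p2 is true.
  5. (~p3 \/ ~p10) — ~p3 is true.
  6. (p5 \/ p9 \/ ~p4) — ~p4 is true.
  7. (~p7 \/ ~p6 \/ p10) — ~p7 is true.
  8. (p8 \/ p10) — p10 is true.
  9. (p1 \/ p6) — p1 is true.
  10. (p1 \/ p3) — p1 is true.
  11. (~p9 \/ ~p3 \/ ~p5) — ~p3 is true.
  12. (~p4 \/ ~p1 \/ ~p11) — ~p4 is true.
  13. (~p9 \/ ~p6) — ~p6 is true.
  14. (p3 \/ ~p8) — ~p8 is true.
  15. (~p5 \/ ~p3) — ~p3 is true.
  16. (~p6 \/ p4 \/ ~p10) — ~p6 is true.
  17. (~p2 \/ p5 \/ p4) — p5 is true.
  18. (~p11 \/ p1 \/ ~p3) — p1 is true.
  19. (~p9 \/ ~p2) — ~p9 is true.
  20. (~p10 \/ p1) — p1 is true.
  21. (~p2 \/ ~p4) — ~p4 is true.
  22. (p1 \/ ~p8) — ~p8 is true.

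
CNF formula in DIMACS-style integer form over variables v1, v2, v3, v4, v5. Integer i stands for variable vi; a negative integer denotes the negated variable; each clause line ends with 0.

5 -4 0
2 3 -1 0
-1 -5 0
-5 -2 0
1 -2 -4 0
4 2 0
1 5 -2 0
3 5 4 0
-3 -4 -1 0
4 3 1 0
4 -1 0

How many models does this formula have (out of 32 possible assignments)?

2

Satisfying assignments:
  v1=0 v2=0 v3=0 v4=1 v5=1
  v1=0 v2=0 v3=1 v4=1 v5=1
That's 2 in total.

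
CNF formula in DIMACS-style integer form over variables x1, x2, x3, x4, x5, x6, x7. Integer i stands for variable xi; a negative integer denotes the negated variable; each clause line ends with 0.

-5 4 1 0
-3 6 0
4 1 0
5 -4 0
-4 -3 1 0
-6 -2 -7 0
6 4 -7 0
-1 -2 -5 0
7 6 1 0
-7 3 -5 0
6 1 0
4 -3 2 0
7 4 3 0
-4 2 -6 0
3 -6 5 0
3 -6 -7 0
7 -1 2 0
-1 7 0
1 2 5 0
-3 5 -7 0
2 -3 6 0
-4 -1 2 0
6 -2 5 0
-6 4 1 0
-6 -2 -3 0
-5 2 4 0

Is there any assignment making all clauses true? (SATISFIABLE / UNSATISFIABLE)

Try x1 = False.
  then x4 is forced to True.
  then x5 is forced to True.
  then x3 is forced to False.
  then x7 is forced to False.
  then x6 is forced to True.
  then x2 is forced to True.
Every clause has at least one true literal under this assignment.
So x1 = 0, x2 = 1, x3 = 0, x4 = 1, x5 = 1, x6 = 1, x7 = 0 is a satisfying assignment.

SATISFIABLE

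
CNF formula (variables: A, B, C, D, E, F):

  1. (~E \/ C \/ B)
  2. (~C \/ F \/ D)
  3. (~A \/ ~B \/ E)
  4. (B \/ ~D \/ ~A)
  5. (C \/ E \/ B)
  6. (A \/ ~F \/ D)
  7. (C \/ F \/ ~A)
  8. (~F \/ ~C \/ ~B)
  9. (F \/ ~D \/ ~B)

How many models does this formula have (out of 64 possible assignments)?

Case analysis on B and C:
  B=1, C=1: a clause becomes empty — 0.
  B=1, C=0: 6 of the 16 assignments to (A,D,E,F) work.
  B=0, C=1: E free; 3 ways for (A,D,F) × 2^1 = 6.
  B=0, C=0: a clause becomes empty — 0.
Total: 0 + 6 + 6 + 0 = 12.

12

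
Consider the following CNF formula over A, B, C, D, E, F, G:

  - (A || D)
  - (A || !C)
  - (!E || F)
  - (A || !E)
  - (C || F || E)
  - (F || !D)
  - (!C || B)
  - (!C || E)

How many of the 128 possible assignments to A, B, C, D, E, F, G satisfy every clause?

24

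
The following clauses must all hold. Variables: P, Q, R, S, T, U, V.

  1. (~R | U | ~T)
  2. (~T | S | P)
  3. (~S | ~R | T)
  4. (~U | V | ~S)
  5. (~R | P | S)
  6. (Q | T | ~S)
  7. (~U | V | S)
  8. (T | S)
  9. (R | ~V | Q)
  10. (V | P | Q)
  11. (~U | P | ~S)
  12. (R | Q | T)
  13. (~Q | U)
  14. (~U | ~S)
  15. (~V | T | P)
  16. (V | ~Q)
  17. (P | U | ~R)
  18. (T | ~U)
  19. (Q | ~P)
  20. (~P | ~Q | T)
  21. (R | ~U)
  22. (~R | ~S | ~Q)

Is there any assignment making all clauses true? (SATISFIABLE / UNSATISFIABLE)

SATISFIABLE

Try P = True.
  then Q is forced to True.
  then U is forced to True.
  then S is forced to False.
  then V is forced to True.
  then T is forced to True.
  then R is forced to True.
So P = 1, Q = 1, R = 1, S = 0, T = 1, U = 1, V = 1 is a satisfying assignment.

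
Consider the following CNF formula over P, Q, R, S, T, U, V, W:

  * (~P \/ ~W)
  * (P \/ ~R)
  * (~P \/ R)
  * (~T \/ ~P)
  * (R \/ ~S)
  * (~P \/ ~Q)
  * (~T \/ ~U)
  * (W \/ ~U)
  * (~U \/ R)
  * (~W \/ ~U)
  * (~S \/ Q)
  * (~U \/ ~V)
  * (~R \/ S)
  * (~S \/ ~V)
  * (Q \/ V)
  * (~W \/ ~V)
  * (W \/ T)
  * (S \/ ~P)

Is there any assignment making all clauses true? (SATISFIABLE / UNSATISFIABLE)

SATISFIABLE

U occurs only negated in the remaining clauses — set U = False.
Try P = False.
  then R is forced to False.
  then S is forced to False.
Try Q = True.
The remaining clauses are satisfied by T = True, V = False, W = True.
So P=False, Q=True, R=False, S=False, T=True, U=False, V=False, W=True is a satisfying assignment.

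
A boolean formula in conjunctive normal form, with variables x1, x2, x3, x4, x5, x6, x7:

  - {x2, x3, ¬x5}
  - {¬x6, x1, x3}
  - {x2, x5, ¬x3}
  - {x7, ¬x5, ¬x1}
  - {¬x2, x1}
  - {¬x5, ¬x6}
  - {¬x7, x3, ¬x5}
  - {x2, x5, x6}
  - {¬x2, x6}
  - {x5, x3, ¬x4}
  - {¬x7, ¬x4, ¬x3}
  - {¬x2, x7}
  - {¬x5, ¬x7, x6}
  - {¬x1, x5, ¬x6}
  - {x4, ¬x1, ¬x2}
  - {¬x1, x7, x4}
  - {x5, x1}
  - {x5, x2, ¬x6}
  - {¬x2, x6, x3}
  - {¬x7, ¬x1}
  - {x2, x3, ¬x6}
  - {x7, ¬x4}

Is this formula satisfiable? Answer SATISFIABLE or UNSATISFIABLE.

SATISFIABLE

Branch on x1: take x1 = False.
  then x2 is forced to False.
  then x5 is forced to True.
  then x3 is forced to True.
  then x6 is forced to False.
  then x7 is forced to False.
  then x4 is forced to False.
So x1 = False, x2 = False, x3 = True, x4 = False, x5 = True, x6 = False, x7 = False is a satisfying assignment.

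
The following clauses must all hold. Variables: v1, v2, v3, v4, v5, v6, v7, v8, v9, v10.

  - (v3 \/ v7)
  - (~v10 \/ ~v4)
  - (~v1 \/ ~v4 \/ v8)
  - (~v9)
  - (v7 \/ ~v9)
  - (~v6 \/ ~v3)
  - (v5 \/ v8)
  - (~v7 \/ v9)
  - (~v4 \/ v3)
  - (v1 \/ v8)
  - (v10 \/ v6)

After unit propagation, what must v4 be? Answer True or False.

Unit clause (~v9) sets v9 = False.
(v9 \/ ~v7): since v9 = False, the clause reduces to (~v7). v7 = False.
(v3 \/ v7) with v7 = False leaves only v3, so v3 = True.
In (~v6 \/ ~v3), ~v3 is now false; ~v6 must hold, so v6 = False.
In (v6 \/ v10), v6 is now false; v10 must hold, so v10 = True.
(~v10 \/ ~v4) with v10 = True leaves only ~v4, so v4 = False.

False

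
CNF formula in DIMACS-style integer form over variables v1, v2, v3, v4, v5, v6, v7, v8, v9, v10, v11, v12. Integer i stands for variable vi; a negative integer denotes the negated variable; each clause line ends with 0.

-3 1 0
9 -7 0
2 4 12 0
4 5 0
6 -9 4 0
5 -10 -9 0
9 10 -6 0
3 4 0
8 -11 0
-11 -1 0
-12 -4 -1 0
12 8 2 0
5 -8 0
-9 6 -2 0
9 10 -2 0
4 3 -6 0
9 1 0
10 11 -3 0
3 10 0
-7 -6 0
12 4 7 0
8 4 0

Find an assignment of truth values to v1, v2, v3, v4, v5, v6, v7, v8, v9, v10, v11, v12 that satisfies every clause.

v1=True  v2=True  v3=True  v4=False  v5=True  v6=False  v7=False  v8=True  v9=False  v10=True  v11=False  v12=True

v5 occurs only positively in the remaining clauses — set v5 = True.
Branch on v1: take v1 = True.
  then v11 is forced to False.
Try v2 = True.
Set v3 = True and propagate.
  then v10 is forced to True.
For the remaining variables, v4 = False, v6 = False, v7 = False, v8 = True, v9 = False, v12 = True works.
Check each clause:
  1. (v1 ∨ ¬v3) — v1 is true.
  2. (¬v7 ∨ v9) — ¬v7 is true.
  3. (v12 ∨ v4 ∨ v2) — v2 is true.
  4. (v4 ∨ v5) — v5 is true.
  5. (¬v9 ∨ v4 ∨ v6) — ¬v9 is true.
  6. (¬v10 ∨ v5 ∨ ¬v9) — v5 is true.
  7. (v9 ∨ ¬v6 ∨ v10) — v10 is true.
  8. (v3 ∨ v4) — v3 is true.
  9. (v8 ∨ ¬v11) — v8 is true.
  10. (¬v11 ∨ ¬v1) — ¬v11 is true.
  11. (¬v12 ∨ ¬v4 ∨ ¬v1) — ¬v4 is true.
  12. (v2 ∨ v8 ∨ v12) — v8 is true.
  13. (v5 ∨ ¬v8) — v5 is true.
  14. (v6 ∨ ¬v2 ∨ ¬v9) — ¬v9 is true.
  15. (v9 ∨ v10 ∨ ¬v2) — v10 is true.
  16. (¬v6 ∨ v3 ∨ v4) — ¬v6 is true.
  17. (v9 ∨ v1) — v1 is true.
  18. (v10 ∨ v11 ∨ ¬v3) — v10 is true.
  19. (v3 ∨ v10) — v10 is true.
  20. (¬v7 ∨ ¬v6) — ¬v7 is true.
  21. (v12 ∨ v4 ∨ v7) — v12 is true.
  22. (v8 ∨ v4) — v8 is true.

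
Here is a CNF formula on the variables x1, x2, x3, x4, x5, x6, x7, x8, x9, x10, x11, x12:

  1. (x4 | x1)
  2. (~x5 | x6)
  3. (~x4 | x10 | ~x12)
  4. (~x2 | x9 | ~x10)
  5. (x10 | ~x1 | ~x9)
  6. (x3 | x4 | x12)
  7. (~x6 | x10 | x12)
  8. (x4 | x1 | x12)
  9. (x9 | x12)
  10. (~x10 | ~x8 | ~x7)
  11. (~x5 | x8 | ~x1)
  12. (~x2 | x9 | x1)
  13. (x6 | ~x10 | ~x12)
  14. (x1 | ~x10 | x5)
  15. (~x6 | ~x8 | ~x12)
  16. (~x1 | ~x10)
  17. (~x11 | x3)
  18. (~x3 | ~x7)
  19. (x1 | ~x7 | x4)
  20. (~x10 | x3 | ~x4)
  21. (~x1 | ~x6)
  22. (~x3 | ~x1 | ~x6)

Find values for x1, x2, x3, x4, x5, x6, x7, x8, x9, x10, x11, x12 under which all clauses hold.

x1=F  x2=T  x3=F  x4=T  x5=F  x6=F  x7=F  x8=T  x9=T  x10=F  x11=F  x12=F

x7 occurs only negated in the remaining clauses — set x7 = False.
Pure literal: x11 appears only negated; assign x11 = False.
Try x1 = False.
  then x4 is forced to True.
Try x2 = True.
  then x9 is forced to True.
The remaining clauses are satisfied by x3 = False, x5 = False, x6 = False, x8 = True, x10 = False, x12 = False.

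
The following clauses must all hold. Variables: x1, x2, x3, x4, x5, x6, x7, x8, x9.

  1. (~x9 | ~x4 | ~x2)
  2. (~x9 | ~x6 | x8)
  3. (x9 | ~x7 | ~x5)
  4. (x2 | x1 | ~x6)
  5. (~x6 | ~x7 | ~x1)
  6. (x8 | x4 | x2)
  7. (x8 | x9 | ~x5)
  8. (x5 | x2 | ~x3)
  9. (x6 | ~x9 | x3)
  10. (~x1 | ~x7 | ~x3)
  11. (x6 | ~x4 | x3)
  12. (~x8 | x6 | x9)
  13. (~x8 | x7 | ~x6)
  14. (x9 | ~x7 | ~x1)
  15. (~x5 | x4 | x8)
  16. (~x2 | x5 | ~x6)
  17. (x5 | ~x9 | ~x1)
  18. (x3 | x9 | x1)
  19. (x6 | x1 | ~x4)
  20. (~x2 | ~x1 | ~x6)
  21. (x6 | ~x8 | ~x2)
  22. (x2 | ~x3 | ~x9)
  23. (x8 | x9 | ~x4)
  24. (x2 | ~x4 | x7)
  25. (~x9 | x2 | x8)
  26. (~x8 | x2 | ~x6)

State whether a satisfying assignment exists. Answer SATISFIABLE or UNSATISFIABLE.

Branch on x1: take x1 = False.
Branch on x2: take x2 = True.
The remaining clauses are satisfied by x3 = False, x4 = False, x5 = True, x6 = True, x7 = True, x8 = True, x9 = True.
Every clause has at least one true literal under this assignment.
So x1=False, x2=True, x3=False, x4=False, x5=True, x6=True, x7=True, x8=True, x9=True is a satisfying assignment.

SATISFIABLE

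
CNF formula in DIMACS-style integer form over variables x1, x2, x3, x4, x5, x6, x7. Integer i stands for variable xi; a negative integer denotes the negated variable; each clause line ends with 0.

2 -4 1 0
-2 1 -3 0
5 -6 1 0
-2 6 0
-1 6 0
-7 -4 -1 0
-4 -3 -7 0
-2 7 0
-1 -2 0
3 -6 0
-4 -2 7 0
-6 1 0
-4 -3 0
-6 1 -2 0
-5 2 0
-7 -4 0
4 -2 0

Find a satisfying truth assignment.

x1 = F, x2 = F, x3 = T, x4 = F, x5 = F, x6 = F, x7 = T

Check each clause:
  1. (x2 OR NOT x4 OR x1) — NOT x4 is true.
  2. (x1 OR NOT x3 OR NOT x2) — NOT x2 is true.
  3. (x1 OR x5 OR NOT x6) — NOT x6 is true.
  4. (NOT x2 OR x6) — NOT x2 is true.
  5. (NOT x1 OR x6) — NOT x1 is true.
  6. (NOT x7 OR NOT x1 OR NOT x4) — NOT x4 is true.
  7. (NOT x4 OR NOT x7 OR NOT x3) — NOT x4 is true.
  8. (x7 OR NOT x2) — NOT x2 is true.
  9. (NOT x1 OR NOT x2) — NOT x2 is true.
  10. (x3 OR NOT x6) — NOT x6 is true.
  11. (NOT x4 OR NOT x2 OR x7) — NOT x4 is true.
  12. (NOT x6 OR x1) — NOT x6 is true.
  13. (NOT x3 OR NOT x4) — NOT x4 is true.
  14. (x1 OR NOT x2 OR NOT x6) — NOT x6 is true.
  15. (x2 OR NOT x5) — NOT x5 is true.
  16. (NOT x7 OR NOT x4) — NOT x4 is true.
  17. (NOT x2 OR x4) — NOT x2 is true.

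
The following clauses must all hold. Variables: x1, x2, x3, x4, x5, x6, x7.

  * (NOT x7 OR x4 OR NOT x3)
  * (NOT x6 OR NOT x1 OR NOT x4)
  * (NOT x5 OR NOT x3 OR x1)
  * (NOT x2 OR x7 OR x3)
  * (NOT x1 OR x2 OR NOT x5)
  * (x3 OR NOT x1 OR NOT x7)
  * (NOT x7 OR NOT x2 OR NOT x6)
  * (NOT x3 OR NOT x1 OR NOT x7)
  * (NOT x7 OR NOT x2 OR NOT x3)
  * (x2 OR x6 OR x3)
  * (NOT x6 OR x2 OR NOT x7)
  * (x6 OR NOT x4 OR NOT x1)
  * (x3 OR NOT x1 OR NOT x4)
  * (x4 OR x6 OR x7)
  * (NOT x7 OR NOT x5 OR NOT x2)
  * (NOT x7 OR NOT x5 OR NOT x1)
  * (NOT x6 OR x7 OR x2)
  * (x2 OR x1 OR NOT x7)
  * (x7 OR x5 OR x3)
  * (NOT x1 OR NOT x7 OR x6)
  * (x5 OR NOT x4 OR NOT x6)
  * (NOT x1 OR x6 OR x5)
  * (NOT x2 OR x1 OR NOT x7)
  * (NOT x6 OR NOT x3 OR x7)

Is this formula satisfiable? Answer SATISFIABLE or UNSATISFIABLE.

SATISFIABLE

Try x1 = False.
Try x2 = True.
  then x7 is forced to False.
  then x3 is forced to True.
  then x5 is forced to False.
  then x6 is forced to False.
  then x4 is forced to True.
Every clause has at least one true literal under this assignment.
So x1=F, x2=T, x3=T, x4=T, x5=F, x6=F, x7=F is a satisfying assignment.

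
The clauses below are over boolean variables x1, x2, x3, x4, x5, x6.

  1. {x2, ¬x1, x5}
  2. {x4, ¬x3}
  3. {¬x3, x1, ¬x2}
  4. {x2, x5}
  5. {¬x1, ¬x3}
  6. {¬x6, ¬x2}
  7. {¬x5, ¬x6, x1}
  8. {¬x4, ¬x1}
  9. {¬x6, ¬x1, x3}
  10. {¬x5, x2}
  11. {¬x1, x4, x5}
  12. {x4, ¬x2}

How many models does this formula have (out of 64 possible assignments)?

Satisfying assignments:
  x1=0 x2=1 x3=0 x4=1 x5=0 x6=0
  x1=0 x2=1 x3=0 x4=1 x5=1 x6=0
That's 2 in total.

2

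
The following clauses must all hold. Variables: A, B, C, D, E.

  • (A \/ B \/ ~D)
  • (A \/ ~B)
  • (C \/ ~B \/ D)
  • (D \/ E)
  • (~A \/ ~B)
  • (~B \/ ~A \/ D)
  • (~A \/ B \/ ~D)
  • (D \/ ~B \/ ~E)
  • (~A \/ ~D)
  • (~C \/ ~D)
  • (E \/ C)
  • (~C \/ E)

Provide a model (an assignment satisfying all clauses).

Set A = True and propagate.
  then B is forced to False.
  then D is forced to False.
  then E is forced to True.
C is now unconstrained; take C = True.

A=T, B=F, C=T, D=F, E=T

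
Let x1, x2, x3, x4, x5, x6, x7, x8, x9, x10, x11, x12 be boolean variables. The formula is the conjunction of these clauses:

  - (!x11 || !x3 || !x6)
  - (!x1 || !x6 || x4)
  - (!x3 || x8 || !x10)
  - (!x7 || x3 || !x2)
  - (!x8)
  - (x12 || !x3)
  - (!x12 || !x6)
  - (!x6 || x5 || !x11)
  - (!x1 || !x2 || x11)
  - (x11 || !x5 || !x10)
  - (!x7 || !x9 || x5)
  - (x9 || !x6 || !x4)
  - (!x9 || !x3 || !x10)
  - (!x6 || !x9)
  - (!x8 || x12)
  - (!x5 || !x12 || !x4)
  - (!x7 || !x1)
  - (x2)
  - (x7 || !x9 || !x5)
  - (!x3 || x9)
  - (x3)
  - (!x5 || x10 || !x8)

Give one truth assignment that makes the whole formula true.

The clause (!x8) is unit: x8 must be False.
The clause (x2) is unit: x2 must be True.
Unit propagation: (x3) forces x3 = True.
Unit propagation: (!x10) forces x10 = False.
The clause (x12) is unit: x12 must be True.
The clause (!x6) is unit: x6 must be False.
The clause (x9) is unit: x9 must be True.
Pure literal: x1 appears only negated; assign x1 = False.
x4 occurs only negated in the remaining clauses — set x4 = False.
Branch on x5: take x5 = False.
  then x7 is forced to False.
x11 is now unconstrained; take x11 = False.

x1 = 0, x2 = 1, x3 = 1, x4 = 0, x5 = 0, x6 = 0, x7 = 0, x8 = 0, x9 = 1, x10 = 0, x11 = 0, x12 = 1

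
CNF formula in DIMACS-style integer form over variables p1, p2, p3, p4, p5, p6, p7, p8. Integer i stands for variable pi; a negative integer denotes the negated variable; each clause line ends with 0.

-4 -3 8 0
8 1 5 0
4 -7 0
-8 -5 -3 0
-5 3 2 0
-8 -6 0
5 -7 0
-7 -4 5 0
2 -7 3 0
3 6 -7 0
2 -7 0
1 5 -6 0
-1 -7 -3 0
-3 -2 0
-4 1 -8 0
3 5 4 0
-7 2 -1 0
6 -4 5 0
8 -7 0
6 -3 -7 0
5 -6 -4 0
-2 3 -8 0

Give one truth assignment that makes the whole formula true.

p1 = F, p2 = F, p3 = T, p4 = F, p5 = T, p6 = F, p7 = F, p8 = F

Check each clause:
  1. (NOT p4 OR p8 OR NOT p3) — NOT p4 is true.
  2. (p8 OR p5 OR p1) — p5 is true.
  3. (NOT p7 OR p4) — NOT p7 is true.
  4. (NOT p3 OR NOT p5 OR NOT p8) — NOT p8 is true.
  5. (p3 OR p2 OR NOT p5) — p3 is true.
  6. (NOT p8 OR NOT p6) — NOT p8 is true.
  7. (p5 OR NOT p7) — NOT p7 is true.
  8. (NOT p7 OR NOT p4 OR p5) — NOT p7 is true.
  9. (p2 OR p3 OR NOT p7) — NOT p7 is true.
  10. (p6 OR p3 OR NOT p7) — NOT p7 is true.
  11. (NOT p7 OR p2) — NOT p7 is true.
  12. (p5 OR p1 OR NOT p6) — NOT p6 is true.
  13. (NOT p1 OR NOT p3 OR NOT p7) — NOT p7 is true.
  14. (NOT p3 OR NOT p2) — NOT p2 is true.
  15. (p1 OR NOT p8 OR NOT p4) — NOT p8 is true.
  16. (p5 OR p3 OR p4) — p3 is true.
  17. (NOT p1 OR NOT p7 OR p2) — NOT p7 is true.
  18. (p6 OR NOT p4 OR p5) — NOT p4 is true.
  19. (NOT p7 OR p8) — NOT p7 is true.
  20. (NOT p7 OR NOT p3 OR p6) — NOT p7 is true.
  21. (p5 OR NOT p4 OR NOT p6) — NOT p6 is true.
  22. (p3 OR NOT p8 OR NOT p2) — NOT p8 is true.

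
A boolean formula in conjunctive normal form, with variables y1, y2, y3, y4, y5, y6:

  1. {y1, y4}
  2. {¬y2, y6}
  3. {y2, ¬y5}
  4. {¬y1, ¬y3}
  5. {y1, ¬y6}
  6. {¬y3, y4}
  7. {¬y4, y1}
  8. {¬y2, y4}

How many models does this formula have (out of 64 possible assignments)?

The models are:
  y1=1 y2=0 y3=0 y4=0 y5=0 y6=0
  y1=1 y2=0 y3=0 y4=0 y5=0 y6=1
  y1=1 y2=0 y3=0 y4=1 y5=0 y6=0
  y1=1 y2=0 y3=0 y4=1 y5=0 y6=1
  y1=1 y2=1 y3=0 y4=1 y5=0 y6=1
  y1=1 y2=1 y3=0 y4=1 y5=1 y6=1
That's 6 in total.

6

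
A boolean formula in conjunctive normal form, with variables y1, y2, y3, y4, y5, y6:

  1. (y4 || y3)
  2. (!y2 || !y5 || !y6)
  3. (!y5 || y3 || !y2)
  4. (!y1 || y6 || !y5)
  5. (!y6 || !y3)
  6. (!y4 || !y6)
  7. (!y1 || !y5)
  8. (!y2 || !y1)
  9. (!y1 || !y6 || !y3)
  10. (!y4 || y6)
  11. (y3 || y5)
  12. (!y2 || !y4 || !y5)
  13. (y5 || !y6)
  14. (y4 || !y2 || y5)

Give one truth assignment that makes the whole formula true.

y1=T  y2=F  y3=T  y4=F  y5=F  y6=F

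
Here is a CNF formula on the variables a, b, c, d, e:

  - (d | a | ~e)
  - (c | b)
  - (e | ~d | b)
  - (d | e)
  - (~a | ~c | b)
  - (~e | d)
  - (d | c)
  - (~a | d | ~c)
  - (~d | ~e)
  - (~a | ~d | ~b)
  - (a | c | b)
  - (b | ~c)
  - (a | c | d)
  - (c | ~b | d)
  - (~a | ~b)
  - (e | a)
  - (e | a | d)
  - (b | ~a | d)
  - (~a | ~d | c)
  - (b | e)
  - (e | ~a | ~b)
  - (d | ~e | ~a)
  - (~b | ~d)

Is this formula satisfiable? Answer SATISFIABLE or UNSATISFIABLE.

UNSATISFIABLE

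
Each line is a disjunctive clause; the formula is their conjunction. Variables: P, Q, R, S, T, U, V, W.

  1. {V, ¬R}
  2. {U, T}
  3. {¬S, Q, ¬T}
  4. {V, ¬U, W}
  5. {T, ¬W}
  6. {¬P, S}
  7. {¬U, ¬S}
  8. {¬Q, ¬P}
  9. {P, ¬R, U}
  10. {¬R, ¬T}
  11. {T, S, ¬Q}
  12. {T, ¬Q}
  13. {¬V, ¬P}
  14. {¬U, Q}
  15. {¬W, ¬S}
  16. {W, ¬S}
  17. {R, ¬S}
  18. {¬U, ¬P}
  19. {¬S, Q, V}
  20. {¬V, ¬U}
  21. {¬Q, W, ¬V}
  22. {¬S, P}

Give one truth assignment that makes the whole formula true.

P=0, Q=1, R=0, S=0, T=1, U=1, V=0, W=1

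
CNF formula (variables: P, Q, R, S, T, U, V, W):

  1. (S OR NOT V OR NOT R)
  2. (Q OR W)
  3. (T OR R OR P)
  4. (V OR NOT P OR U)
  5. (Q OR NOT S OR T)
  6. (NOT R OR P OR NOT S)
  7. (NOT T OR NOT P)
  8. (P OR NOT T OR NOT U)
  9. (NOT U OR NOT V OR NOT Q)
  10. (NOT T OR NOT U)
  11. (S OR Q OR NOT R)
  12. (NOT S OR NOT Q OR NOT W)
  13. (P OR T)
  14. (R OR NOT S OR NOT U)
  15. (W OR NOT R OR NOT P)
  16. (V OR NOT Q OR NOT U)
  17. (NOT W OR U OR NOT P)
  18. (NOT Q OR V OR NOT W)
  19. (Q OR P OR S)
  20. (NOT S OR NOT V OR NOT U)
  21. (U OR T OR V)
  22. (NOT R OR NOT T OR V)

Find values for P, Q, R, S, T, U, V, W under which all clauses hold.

P=F, Q=T, R=F, S=T, T=T, U=F, V=T, W=F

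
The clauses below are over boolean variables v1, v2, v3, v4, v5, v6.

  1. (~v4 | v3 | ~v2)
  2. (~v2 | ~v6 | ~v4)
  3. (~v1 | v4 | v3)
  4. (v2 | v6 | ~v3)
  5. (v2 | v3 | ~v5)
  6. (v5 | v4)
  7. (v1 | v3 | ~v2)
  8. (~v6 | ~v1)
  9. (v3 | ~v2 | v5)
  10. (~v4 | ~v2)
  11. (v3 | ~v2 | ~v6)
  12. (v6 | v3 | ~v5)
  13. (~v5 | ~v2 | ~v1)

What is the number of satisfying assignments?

Split on v2, then v3.
  v2=1, v3=1: remaining (v1,v4,v5,v6) ∈ {(0,0,1,0); (0,0,1,1)} — 2.
  v2=1, v3=0: a clause becomes empty — 0.
  v2=0, v3=1: remaining (v1,v4,v5,v6) ∈ {(0,0,1,1); (0,1,0,1); (0,1,1,1)} — 3.
  v2=0, v3=0: remaining (v1,v4,v5,v6) ∈ {(0,1,0,0); (0,1,0,1); (1,1,0,0)} — 3.
Total: 2 + 0 + 3 + 3 = 8.

8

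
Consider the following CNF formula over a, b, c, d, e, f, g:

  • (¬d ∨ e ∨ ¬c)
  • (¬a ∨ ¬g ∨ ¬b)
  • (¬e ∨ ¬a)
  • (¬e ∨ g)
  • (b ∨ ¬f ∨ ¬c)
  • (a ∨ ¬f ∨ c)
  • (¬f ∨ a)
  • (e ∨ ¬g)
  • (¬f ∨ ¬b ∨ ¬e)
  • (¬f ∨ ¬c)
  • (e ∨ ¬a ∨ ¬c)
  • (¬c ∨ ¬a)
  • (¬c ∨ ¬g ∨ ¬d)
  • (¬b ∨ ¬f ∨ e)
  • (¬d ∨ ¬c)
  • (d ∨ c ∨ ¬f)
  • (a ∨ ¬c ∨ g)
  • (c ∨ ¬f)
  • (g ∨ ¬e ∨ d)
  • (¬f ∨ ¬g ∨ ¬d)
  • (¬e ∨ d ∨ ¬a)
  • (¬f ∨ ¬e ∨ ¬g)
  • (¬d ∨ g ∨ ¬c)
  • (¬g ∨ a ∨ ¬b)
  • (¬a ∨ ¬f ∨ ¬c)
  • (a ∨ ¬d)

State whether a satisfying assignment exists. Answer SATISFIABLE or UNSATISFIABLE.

SATISFIABLE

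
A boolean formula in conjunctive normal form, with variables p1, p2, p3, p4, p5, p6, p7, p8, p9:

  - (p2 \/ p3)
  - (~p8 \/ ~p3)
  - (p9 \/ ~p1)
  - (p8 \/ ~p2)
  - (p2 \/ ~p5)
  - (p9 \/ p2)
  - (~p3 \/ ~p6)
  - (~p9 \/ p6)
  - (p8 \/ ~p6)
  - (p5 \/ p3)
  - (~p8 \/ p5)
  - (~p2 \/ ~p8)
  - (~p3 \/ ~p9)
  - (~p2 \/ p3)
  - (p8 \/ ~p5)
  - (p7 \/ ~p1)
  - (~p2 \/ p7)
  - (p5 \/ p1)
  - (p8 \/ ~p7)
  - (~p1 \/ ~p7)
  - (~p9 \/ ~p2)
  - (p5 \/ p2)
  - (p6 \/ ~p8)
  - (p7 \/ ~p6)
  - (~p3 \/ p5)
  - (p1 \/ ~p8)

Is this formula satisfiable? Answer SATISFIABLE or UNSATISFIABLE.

UNSATISFIABLE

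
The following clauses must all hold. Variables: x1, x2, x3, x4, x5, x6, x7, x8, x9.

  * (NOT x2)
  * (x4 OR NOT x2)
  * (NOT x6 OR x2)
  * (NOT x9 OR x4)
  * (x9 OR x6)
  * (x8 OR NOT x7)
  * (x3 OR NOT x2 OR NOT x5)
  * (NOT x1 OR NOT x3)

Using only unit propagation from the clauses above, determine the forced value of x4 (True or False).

True

(NOT x2) stands alone — x2 = False.
(NOT x6 OR x2): since x2 = False, the clause reduces to (NOT x6). x6 = False.
(x9 OR x6) with x6 = False leaves only x9, so x9 = True.
(NOT x9 OR x4) with x9 = True leaves only x4, so x4 = True.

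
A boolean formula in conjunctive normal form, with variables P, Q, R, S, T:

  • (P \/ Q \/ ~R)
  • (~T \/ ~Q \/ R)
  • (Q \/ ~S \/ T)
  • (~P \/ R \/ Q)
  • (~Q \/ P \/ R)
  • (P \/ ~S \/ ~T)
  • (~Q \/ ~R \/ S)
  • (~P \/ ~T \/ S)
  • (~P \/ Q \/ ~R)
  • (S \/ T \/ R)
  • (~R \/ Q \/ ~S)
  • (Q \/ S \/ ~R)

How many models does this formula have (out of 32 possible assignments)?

Satisfying assignments:
  P=0 Q=0 R=0 S=0 T=1
  P=0 Q=1 R=1 S=1 T=0
  P=1 Q=1 R=0 S=1 T=0
  P=1 Q=1 R=1 S=1 T=0
  P=1 Q=1 R=1 S=1 T=1
Count: 5.

5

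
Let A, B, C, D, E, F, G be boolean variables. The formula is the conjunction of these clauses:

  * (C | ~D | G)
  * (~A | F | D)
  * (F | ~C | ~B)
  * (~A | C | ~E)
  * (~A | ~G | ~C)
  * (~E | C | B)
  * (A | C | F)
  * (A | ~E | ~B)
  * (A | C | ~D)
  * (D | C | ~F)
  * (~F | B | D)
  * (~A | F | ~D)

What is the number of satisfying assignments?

Split on C, then A.
  C=T, A=T: E free; 3 ways for (B,D,F,G) × 2^1 = 6.
  C=T, A=F: G free; 8 ways for (B,D,E,F) × 2^1 = 16.
  C=F, A=T: remaining (B,D,E,F,G) ∈ {(F,T,F,T,T); (T,T,F,T,T)} — 2.
  C=F, A=F: a clause becomes empty — 0.
Total: 6 + 16 + 2 + 0 = 24.

24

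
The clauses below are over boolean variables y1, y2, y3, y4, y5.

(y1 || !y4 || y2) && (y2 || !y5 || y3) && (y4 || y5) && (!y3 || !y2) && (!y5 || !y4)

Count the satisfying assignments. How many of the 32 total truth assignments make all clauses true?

8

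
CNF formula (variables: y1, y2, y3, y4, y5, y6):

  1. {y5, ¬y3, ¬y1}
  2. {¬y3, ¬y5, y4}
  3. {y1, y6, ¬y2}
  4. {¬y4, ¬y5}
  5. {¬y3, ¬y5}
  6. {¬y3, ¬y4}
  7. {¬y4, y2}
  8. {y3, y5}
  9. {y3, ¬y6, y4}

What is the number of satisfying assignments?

Satisfying assignments:
  y1=F y2=F y3=F y4=F y5=T y6=F
  y1=F y2=F y3=T y4=F y5=F y6=F
  y1=F y2=F y3=T y4=F y5=F y6=T
  y1=F y2=T y3=T y4=F y5=F y6=T
  y1=T y2=F y3=F y4=F y5=T y6=F
  y1=T y2=T y3=F y4=F y5=T y6=F
That's 6 in total.

6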